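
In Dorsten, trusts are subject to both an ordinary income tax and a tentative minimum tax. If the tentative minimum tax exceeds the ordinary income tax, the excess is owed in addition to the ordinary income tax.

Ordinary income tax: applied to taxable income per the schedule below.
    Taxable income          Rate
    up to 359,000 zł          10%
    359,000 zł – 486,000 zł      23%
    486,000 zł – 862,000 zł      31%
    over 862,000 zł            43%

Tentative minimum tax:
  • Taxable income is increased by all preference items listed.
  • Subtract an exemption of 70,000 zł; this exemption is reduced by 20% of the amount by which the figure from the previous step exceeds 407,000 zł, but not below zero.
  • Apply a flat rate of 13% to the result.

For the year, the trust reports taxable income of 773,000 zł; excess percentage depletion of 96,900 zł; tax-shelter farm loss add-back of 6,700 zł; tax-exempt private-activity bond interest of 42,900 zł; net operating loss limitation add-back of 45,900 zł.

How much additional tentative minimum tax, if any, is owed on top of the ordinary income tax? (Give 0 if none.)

0 zł

Tentative minimum tax:
  Adjusted income: 773,000 zł + 96,900 zł + 6,700 zł + 42,900 zł + 45,900 zł = 965,400 zł
  Exemption: 20% × (965,400 zł − 407,000 zł) = 111,680 zł ≥ 70,000 zł, so the exemption is fully phased out
  Base: 965,400 zł − 0 zł = 965,400 zł
  965,400 zł × 13% = 125,502 zł

Ordinary income tax:
  359,000 zł × 10% = 35,900 zł
  127,000 zł × 23% = 29,210 zł
  287,000 zł × 31% = 88,970 zł
  → 154,080 zł

125,502 zł ≤ 154,080 zł, so no add-on is due.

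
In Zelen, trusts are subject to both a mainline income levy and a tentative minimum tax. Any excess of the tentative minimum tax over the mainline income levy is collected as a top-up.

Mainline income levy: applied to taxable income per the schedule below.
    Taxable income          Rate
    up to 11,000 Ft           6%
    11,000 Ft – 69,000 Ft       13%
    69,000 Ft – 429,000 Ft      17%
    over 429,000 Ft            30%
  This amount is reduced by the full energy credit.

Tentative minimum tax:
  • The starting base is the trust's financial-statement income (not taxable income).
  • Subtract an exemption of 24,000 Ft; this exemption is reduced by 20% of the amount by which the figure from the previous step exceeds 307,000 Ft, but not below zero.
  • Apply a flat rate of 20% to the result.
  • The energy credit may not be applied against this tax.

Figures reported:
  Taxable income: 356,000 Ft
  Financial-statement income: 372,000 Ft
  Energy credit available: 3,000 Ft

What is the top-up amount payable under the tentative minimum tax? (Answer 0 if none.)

Mainline income levy:
  11,000 Ft × 6% = 660 Ft
  58,000 Ft × 13% = 7,540 Ft
  287,000 Ft × 17% = 48,790 Ft
  → 56,990 Ft
  Less energy credit 3,000 Ft → 53,990 Ft

Tentative minimum tax:
  Base (financial-statement income): 372,000 Ft
  Exemption: 24,000 Ft − 20% × (372,000 Ft − 307,000 Ft) = 24,000 Ft − 13,000 Ft = 11,000 Ft
  Base: 372,000 Ft − 11,000 Ft = 361,000 Ft
  361,000 Ft × 20% = 72,200 Ft

Excess of tentative minimum tax over mainline income levy: 72,200 Ft − 53,990 Ft = 18,210 Ft.

18,210 Ft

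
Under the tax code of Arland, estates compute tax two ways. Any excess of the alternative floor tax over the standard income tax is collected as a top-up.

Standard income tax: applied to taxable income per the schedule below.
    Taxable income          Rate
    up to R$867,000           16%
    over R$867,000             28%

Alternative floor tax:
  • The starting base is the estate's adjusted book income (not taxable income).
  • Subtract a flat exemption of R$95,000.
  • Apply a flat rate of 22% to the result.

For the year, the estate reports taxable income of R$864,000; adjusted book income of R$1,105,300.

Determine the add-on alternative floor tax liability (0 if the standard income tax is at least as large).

Standard income tax:
  R$864,000 × 16% = R$138,240

Alternative floor tax:
  Base (adjusted book income): R$1,105,300
  Less exemption R$95,000 → base R$1,010,300
  R$1,010,300 × 22% = R$222,266

Excess of alternative floor tax over standard income tax: R$222,266 − R$138,240 = R$84,026.

R$84,026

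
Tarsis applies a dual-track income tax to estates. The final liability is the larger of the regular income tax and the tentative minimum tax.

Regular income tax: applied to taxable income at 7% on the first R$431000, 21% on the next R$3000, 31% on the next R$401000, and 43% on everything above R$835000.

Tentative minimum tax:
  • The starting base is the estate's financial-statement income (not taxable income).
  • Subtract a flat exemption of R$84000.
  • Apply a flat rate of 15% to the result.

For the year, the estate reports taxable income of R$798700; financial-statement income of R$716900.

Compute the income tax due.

R$143857

Tentative minimum tax:
  Base (financial-statement income): R$716900
  Less exemption R$84000 → base R$632900
  R$632900 × 15% = R$94935

Regular income tax:
  R$431000 × 7% = R$30170
  R$3000 × 21% = R$630
  R$364700 × 31% = R$113057
  → R$143857

R$143857 > R$94935, so the regular income tax governs.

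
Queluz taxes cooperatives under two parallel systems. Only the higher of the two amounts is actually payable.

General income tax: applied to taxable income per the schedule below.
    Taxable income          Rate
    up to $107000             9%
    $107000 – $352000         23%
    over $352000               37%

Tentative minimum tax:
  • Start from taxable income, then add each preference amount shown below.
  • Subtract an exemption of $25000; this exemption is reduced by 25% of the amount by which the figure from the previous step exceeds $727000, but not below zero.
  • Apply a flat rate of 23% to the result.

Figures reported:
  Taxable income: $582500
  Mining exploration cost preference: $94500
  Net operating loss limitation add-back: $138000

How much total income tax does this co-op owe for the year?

$186760

General income tax:
  $107000 × 9% = $9630
  $245000 × 23% = $56350
  $230500 × 37% = $85285
  → $151265

Tentative minimum tax:
  Adjusted income: $582500 + $94500 + $138000 = $815000
  Exemption: $25000 − 25% × ($815000 − $727000) = $25000 − $22000 = $3000
  Base: $815000 − $3000 = $812000
  $812000 × 23% = $186760

$186760 > $151265, so the tentative minimum tax is the binding amount.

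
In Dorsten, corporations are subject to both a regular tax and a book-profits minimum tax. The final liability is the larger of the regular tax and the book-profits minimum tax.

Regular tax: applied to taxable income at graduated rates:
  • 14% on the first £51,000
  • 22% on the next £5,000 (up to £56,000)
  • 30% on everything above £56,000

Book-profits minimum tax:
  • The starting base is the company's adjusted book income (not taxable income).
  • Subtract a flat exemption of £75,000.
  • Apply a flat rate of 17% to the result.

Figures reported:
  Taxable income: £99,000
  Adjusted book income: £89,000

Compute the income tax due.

Regular tax:
  £51,000 × 14% = £7,140
  £5,000 × 22% = £1,100
  £43,000 × 30% = £12,900
  → £21,140

Book-profits minimum tax:
  Base (adjusted book income): £89,000
  Less exemption £75,000 → base £14,000
  £14,000 × 17% = £2,380

£21,140 > £2,380, so the regular tax governs.

£21,140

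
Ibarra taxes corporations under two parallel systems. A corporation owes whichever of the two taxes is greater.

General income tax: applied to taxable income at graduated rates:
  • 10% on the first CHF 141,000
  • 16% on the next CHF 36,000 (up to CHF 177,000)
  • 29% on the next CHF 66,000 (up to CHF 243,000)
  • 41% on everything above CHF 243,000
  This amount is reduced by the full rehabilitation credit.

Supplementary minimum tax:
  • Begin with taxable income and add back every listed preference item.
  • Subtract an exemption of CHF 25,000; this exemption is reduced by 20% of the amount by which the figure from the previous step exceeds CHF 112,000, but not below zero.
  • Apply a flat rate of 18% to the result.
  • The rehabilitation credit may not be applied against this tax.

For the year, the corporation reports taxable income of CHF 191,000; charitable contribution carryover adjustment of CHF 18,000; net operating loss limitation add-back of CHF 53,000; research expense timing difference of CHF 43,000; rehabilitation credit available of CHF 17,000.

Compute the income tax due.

General income tax:
  CHF 141,000 × 10% = CHF 14,100
  CHF 36,000 × 16% = CHF 5,760
  CHF 14,000 × 29% = CHF 4,060
  → CHF 23,920
  Less rehabilitation credit CHF 17,000 → CHF 6,920

Supplementary minimum tax:
  Adjusted income: CHF 191,000 + CHF 18,000 + CHF 53,000 + CHF 43,000 = CHF 305,000
  Exemption: 20% × (CHF 305,000 − CHF 112,000) = CHF 38,600 ≥ CHF 25,000, so the exemption is fully phased out
  Base: CHF 305,000 − CHF 0 = CHF 305,000
  CHF 305,000 × 18% = CHF 54,900

CHF 54,900 > CHF 6,920, so the supplementary minimum tax is the binding amount.

CHF 54,900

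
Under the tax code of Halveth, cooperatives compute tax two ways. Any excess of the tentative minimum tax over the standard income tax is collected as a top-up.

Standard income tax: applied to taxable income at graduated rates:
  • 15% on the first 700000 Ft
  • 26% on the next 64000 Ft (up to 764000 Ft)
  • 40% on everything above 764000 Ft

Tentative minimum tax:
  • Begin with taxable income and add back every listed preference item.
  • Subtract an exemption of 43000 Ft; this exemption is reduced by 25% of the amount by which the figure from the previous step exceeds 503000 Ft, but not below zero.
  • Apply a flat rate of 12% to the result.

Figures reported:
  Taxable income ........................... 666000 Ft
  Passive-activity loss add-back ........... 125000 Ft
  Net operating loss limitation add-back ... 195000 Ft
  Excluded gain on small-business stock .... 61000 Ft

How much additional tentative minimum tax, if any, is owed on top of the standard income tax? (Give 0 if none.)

Tentative minimum tax:
  Adjusted income: 666000 Ft + 125000 Ft + 195000 Ft + 61000 Ft = 1047000 Ft
  Exemption: 25% × (1047000 Ft − 503000 Ft) = 136000 Ft ≥ 43000 Ft, so the exemption is fully phased out
  Base: 1047000 Ft − 0 Ft = 1047000 Ft
  1047000 Ft × 12% = 125640 Ft

Standard income tax:
  666000 Ft × 15% = 99900 Ft

Excess of tentative minimum tax over standard income tax: 125640 Ft − 99900 Ft = 25740 Ft.

25740 Ft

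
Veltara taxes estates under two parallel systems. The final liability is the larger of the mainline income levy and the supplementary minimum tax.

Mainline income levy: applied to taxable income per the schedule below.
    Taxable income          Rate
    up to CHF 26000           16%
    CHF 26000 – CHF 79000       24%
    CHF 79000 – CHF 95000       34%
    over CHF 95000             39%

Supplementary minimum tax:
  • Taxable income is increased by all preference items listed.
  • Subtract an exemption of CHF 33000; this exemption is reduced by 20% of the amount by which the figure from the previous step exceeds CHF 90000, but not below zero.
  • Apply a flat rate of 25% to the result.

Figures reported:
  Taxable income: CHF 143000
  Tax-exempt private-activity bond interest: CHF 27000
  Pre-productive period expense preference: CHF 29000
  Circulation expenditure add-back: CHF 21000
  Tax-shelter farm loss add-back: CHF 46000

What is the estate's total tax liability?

Mainline income levy:
  CHF 26000 × 16% = CHF 4160
  CHF 53000 × 24% = CHF 12720
  CHF 16000 × 34% = CHF 5440
  CHF 48000 × 39% = CHF 18720
  → CHF 41040

Supplementary minimum tax:
  Adjusted income: CHF 143000 + CHF 27000 + CHF 29000 + CHF 21000 + CHF 46000 = CHF 266000
  Exemption: 20% × (CHF 266000 − CHF 90000) = CHF 35200 ≥ CHF 33000, so the exemption is fully phased out
  Base: CHF 266000 − CHF 0 = CHF 266000
  CHF 266000 × 25% = CHF 66500

CHF 66500 > CHF 41040, so the supplementary minimum tax is the binding amount.

CHF 66500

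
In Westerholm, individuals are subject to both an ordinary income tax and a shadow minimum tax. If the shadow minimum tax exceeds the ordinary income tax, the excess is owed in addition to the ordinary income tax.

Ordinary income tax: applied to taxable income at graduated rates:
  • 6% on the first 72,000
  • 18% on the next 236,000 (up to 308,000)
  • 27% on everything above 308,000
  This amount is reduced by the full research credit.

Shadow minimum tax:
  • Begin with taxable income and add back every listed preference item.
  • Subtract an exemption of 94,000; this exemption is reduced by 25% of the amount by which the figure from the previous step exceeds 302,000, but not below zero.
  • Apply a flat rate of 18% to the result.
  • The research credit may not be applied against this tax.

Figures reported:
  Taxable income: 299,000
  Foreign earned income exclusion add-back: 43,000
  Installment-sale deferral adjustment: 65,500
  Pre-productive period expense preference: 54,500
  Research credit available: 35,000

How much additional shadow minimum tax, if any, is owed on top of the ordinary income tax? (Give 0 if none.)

Ordinary income tax:
  72,000 × 6% = 4,320
  227,000 × 18% = 40,860
  → 45,180
  Less research credit 35,000 → 10,180

Shadow minimum tax:
  Adjusted income: 299,000 + 43,000 + 65,500 + 54,500 = 462,000
  Exemption: 94,000 − 25% × (462,000 − 302,000) = 94,000 − 40,000 = 54,000
  Base: 462,000 − 54,000 = 408,000
  408,000 × 18% = 73,440

Excess of shadow minimum tax over ordinary income tax: 73,440 − 10,180 = 63,260.

63,260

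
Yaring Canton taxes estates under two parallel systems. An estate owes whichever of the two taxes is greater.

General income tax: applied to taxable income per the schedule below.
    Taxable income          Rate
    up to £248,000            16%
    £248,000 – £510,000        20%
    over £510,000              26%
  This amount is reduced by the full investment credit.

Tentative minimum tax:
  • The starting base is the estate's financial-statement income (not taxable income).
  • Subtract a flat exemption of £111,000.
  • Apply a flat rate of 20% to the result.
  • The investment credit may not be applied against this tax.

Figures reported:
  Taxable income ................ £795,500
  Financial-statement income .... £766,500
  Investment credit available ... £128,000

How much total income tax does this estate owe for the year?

General income tax:
  £248,000 × 16% = £39,680
  £262,000 × 20% = £52,400
  £285,500 × 26% = £74,230
  → £166,310
  Less investment credit £128,000 → £38,310

Tentative minimum tax:
  Base (financial-statement income): £766,500
  Less exemption £111,000 → base £655,500
  £655,500 × 20% = £131,100

£131,100 > £38,310, so the tentative minimum tax is the binding amount.

£131,100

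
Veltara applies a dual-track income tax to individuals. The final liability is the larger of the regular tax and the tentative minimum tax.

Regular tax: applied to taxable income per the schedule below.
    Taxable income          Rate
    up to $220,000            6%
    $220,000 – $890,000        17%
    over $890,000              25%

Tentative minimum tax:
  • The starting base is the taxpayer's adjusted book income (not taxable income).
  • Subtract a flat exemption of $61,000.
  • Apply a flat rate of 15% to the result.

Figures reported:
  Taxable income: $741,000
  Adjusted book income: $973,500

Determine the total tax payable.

Tentative minimum tax:
  Base (adjusted book income): $973,500
  Less exemption $61,000 → base $912,500
  $912,500 × 15% = $136,875

Regular tax:
  $220,000 × 6% = $13,200
  $521,000 × 17% = $88,570
  → $101,770

$136,875 > $101,770, so the tentative minimum tax is the binding amount.

$136,875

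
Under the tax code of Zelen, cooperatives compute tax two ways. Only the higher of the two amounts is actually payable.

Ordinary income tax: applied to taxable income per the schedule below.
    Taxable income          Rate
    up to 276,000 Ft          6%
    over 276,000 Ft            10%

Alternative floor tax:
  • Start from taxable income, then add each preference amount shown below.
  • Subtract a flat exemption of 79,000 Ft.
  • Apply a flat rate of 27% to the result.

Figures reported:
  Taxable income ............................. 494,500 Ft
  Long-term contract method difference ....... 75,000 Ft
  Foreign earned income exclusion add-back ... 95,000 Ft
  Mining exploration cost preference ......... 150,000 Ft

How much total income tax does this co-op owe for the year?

198,585 Ft

Ordinary income tax:
  276,000 Ft × 6% = 16,560 Ft
  218,500 Ft × 10% = 21,850 Ft
  → 38,410 Ft

Alternative floor tax:
  Adjusted income: 494,500 Ft + 75,000 Ft + 95,000 Ft + 150,000 Ft = 814,500 Ft
  Less exemption 79,000 Ft → base 735,500 Ft
  735,500 Ft × 27% = 198,585 Ft

198,585 Ft > 38,410 Ft, so the alternative floor tax is the binding amount.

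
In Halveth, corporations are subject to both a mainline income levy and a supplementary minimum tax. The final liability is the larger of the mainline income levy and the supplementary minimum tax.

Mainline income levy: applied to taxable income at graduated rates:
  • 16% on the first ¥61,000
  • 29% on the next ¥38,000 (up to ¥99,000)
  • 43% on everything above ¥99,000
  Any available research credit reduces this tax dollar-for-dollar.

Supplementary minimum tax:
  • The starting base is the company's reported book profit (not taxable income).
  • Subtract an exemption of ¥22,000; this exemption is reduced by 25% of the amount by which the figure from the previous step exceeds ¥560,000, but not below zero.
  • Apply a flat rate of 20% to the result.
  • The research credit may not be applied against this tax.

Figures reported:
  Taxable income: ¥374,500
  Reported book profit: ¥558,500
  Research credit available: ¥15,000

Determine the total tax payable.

Supplementary minimum tax:
  Base (reported book profit): ¥558,500
  Exemption: ¥558,500 ≤ ¥560,000, so full ¥22,000 applies
  Base: ¥558,500 − ¥22,000 = ¥536,500
  ¥536,500 × 20% = ¥107,300

Mainline income levy:
  ¥61,000 × 16% = ¥9,760
  ¥38,000 × 29% = ¥11,020
  ¥275,500 × 43% = ¥118,465
  → ¥139,245
  Less research credit ¥15,000 → ¥124,245

¥124,245 > ¥107,300, so the mainline income levy governs.

¥124,245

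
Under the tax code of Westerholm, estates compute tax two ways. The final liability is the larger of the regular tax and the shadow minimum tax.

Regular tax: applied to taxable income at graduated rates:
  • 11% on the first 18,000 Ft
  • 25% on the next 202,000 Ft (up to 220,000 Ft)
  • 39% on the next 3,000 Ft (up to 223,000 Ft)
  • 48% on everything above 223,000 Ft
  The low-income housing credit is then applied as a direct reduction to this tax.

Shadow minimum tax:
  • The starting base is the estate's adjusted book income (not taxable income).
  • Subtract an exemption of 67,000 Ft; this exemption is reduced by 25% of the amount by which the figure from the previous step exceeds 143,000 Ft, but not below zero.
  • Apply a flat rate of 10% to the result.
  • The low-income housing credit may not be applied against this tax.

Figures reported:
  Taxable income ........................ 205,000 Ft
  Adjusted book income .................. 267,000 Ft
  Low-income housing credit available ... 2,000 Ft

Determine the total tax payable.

Shadow minimum tax:
  Base (adjusted book income): 267,000 Ft
  Exemption: 67,000 Ft − 25% × (267,000 Ft − 143,000 Ft) = 67,000 Ft − 31,000 Ft = 36,000 Ft
  Base: 267,000 Ft − 36,000 Ft = 231,000 Ft
  231,000 Ft × 10% = 23,100 Ft

Regular tax:
  18,000 Ft × 11% = 1,980 Ft
  187,000 Ft × 25% = 46,750 Ft
  → 48,730 Ft
  Less low-income housing credit 2,000 Ft → 46,730 Ft

46,730 Ft > 23,100 Ft, so the regular tax governs.

46,730 Ft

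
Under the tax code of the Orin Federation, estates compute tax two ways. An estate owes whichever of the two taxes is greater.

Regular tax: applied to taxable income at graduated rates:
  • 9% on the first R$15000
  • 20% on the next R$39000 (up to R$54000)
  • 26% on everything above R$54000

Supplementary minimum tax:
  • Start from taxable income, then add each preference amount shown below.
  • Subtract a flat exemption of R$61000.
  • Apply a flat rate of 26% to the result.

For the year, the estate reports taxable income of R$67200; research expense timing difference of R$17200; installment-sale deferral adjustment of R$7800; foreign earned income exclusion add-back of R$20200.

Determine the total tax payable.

Regular tax:
  R$15000 × 9% = R$1350
  R$39000 × 20% = R$7800
  R$13200 × 26% = R$3432
  → R$12582

Supplementary minimum tax:
  Adjusted income: R$67200 + R$17200 + R$7800 + R$20200 = R$112400
  Less exemption R$61000 → base R$51400
  R$51400 × 26% = R$13364

R$13364 > R$12582, so the supplementary minimum tax is the binding amount.

R$13364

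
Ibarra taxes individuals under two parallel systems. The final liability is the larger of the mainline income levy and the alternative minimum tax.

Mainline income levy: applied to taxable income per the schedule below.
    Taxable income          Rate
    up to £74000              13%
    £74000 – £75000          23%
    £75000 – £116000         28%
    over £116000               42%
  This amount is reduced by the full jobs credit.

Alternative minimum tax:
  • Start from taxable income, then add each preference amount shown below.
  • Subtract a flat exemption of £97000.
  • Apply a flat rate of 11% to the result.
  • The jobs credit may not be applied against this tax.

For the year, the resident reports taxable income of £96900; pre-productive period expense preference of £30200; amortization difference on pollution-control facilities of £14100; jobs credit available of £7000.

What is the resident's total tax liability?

£8982

Alternative minimum tax:
  Adjusted income: £96900 + £30200 + £14100 = £141200
  Less exemption £97000 → base £44200
  £44200 × 11% = £4862

Mainline income levy:
  £74000 × 13% = £9620
  £1000 × 23% = £230
  £21900 × 28% = £6132
  → £15982
  Less jobs credit £7000 → £8982

£8982 > £4862, so the mainline income levy governs.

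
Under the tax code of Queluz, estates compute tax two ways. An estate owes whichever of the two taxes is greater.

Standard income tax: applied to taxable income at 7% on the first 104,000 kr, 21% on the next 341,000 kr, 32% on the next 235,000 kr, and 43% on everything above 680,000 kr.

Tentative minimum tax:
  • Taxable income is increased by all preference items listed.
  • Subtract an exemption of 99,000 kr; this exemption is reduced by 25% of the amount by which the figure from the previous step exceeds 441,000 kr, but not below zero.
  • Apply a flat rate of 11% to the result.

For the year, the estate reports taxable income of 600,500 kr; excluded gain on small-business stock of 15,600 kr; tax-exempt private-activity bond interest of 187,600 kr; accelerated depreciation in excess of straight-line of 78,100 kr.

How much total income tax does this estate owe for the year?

128,650 kr

Tentative minimum tax:
  Adjusted income: 600,500 kr + 15,600 kr + 187,600 kr + 78,100 kr = 881,800 kr
  Exemption: 25% × (881,800 kr − 441,000 kr) = 110,200 kr ≥ 99,000 kr, so the exemption is fully phased out
  Base: 881,800 kr − 0 kr = 881,800 kr
  881,800 kr × 11% = 96,998 kr

Standard income tax:
  104,000 kr × 7% = 7,280 kr
  341,000 kr × 21% = 71,610 kr
  155,500 kr × 32% = 49,760 kr
  → 128,650 kr

128,650 kr > 96,998 kr, so the standard income tax governs.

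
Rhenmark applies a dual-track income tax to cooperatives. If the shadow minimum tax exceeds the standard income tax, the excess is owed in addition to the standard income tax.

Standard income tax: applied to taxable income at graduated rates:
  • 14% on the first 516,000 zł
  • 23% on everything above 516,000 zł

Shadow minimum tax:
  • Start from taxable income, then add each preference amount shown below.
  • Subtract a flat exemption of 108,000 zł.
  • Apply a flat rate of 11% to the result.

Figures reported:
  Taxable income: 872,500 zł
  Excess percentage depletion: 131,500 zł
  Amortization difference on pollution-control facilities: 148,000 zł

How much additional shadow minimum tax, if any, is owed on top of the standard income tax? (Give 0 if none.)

0 zł

Shadow minimum tax:
  Adjusted income: 872,500 zł + 131,500 zł + 148,000 zł = 1,152,000 zł
  Less exemption 108,000 zł → base 1,044,000 zł
  1,044,000 zł × 11% = 114,840 zł

Standard income tax:
  516,000 zł × 14% = 72,240 zł
  356,500 zł × 23% = 81,995 zł
  → 154,235 zł

114,840 zł ≤ 154,235 zł, so no add-on is due.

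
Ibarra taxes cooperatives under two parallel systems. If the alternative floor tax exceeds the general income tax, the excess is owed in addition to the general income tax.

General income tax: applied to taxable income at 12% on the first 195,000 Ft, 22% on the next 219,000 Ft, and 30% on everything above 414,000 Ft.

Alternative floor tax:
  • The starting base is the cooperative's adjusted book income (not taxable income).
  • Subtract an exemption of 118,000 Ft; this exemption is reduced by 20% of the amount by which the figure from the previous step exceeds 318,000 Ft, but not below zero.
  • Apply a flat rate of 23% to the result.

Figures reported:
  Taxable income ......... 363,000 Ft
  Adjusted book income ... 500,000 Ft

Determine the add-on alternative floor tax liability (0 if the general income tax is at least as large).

35,872 Ft

General income tax:
  195,000 Ft × 12% = 23,400 Ft
  168,000 Ft × 22% = 36,960 Ft
  → 60,360 Ft

Alternative floor tax:
  Base (adjusted book income): 500,000 Ft
  Exemption: 118,000 Ft − 20% × (500,000 Ft − 318,000 Ft) = 118,000 Ft − 36,400 Ft = 81,600 Ft
  Base: 500,000 Ft − 81,600 Ft = 418,400 Ft
  418,400 Ft × 23% = 96,232 Ft

Excess of alternative floor tax over general income tax: 96,232 Ft − 60,360 Ft = 35,872 Ft.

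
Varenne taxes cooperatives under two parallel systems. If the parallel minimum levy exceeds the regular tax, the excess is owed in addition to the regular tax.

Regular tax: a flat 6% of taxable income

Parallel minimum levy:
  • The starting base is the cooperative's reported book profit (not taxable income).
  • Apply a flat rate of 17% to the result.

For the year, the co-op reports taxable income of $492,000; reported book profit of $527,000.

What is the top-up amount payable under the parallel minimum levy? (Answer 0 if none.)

$60,070

Parallel minimum levy:
  Base (reported book profit): $527,000
  $527,000 × 17% = $89,590

Regular tax:
  $492,000 × 6% = $29,520

Excess of parallel minimum levy over regular tax: $89,590 − $29,520 = $60,070.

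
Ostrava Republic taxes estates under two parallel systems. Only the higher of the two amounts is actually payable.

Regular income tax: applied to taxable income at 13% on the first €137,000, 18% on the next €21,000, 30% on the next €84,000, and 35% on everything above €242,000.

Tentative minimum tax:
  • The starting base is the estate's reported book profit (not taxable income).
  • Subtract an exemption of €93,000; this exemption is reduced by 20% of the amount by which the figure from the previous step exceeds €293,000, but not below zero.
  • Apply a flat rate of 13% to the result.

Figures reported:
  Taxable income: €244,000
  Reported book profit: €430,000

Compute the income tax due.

€47,490

Tentative minimum tax:
  Base (reported book profit): €430,000
  Exemption: €93,000 − 20% × (€430,000 − €293,000) = €93,000 − €27,400 = €65,600
  Base: €430,000 − €65,600 = €364,400
  €364,400 × 13% = €47,372

Regular income tax:
  €137,000 × 13% = €17,810
  €21,000 × 18% = €3,780
  €84,000 × 30% = €25,200
  €2,000 × 35% = €700
  → €47,490

€47,490 > €47,372, so the regular income tax governs.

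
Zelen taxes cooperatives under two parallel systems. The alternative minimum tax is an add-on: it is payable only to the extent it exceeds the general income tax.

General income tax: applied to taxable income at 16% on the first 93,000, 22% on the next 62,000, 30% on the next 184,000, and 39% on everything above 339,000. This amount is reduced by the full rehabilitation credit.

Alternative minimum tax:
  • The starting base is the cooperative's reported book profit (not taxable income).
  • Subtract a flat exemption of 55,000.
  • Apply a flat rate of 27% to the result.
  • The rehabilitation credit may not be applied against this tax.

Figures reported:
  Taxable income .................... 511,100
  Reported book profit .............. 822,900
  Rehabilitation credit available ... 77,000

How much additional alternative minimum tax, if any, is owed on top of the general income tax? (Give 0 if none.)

133,494

Alternative minimum tax:
  Base (reported book profit): 822,900
  Less exemption 55,000 → base 767,900
  767,900 × 27% = 207,333

General income tax:
  93,000 × 16% = 14,880
  62,000 × 22% = 13,640
  184,000 × 30% = 55,200
  172,100 × 39% = 67,119
  → 150,839
  Less rehabilitation credit 77,000 → 73,839

Excess of alternative minimum tax over general income tax: 207,333 − 73,839 = 133,494.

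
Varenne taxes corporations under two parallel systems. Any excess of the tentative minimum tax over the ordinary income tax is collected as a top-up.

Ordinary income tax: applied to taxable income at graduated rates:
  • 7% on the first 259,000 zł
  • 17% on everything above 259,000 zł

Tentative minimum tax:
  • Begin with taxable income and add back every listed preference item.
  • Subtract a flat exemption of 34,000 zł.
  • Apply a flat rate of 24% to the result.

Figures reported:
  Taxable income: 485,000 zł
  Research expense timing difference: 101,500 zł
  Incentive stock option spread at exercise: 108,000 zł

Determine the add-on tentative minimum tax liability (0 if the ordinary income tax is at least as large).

101,970 zł

Ordinary income tax:
  259,000 zł × 7% = 18,130 zł
  226,000 zł × 17% = 38,420 zł
  → 56,550 zł

Tentative minimum tax:
  Adjusted income: 485,000 zł + 101,500 zł + 108,000 zł = 694,500 zł
  Less exemption 34,000 zł → base 660,500 zł
  660,500 zł × 24% = 158,520 zł

Excess of tentative minimum tax over ordinary income tax: 158,520 zł − 56,550 zł = 101,970 zł.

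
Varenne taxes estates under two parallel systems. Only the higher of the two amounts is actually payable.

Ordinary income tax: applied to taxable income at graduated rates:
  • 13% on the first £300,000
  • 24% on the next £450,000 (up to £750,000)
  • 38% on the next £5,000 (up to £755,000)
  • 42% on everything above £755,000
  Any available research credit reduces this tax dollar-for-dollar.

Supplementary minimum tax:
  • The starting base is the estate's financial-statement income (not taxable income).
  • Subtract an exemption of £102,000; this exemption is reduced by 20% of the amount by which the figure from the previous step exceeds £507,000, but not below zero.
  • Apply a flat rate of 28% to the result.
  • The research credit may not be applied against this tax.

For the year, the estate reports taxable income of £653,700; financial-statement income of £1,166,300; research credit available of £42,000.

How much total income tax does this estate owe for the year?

£326,564

Supplementary minimum tax:
  Base (financial-statement income): £1,166,300
  Exemption: 20% × (£1,166,300 − £507,000) = £131,860 ≥ £102,000, so the exemption is fully phased out
  Base: £1,166,300 − £0 = £1,166,300
  £1,166,300 × 28% = £326,564

Ordinary income tax:
  £300,000 × 13% = £39,000
  £353,700 × 24% = £84,888
  → £123,888
  Less research credit £42,000 → £81,888

£326,564 > £81,888, so the supplementary minimum tax is the binding amount.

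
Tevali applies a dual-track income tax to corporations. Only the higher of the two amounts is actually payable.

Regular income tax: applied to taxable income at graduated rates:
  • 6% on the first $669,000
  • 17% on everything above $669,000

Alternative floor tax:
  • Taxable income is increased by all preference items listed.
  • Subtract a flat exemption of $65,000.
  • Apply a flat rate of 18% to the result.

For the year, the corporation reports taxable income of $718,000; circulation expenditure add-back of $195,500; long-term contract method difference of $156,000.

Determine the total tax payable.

$180,810

Regular income tax:
  $669,000 × 6% = $40,140
  $49,000 × 17% = $8,330
  → $48,470

Alternative floor tax:
  Adjusted income: $718,000 + $195,500 + $156,000 = $1,069,500
  Less exemption $65,000 → base $1,004,500
  $1,004,500 × 18% = $180,810

$180,810 > $48,470, so the alternative floor tax is the binding amount.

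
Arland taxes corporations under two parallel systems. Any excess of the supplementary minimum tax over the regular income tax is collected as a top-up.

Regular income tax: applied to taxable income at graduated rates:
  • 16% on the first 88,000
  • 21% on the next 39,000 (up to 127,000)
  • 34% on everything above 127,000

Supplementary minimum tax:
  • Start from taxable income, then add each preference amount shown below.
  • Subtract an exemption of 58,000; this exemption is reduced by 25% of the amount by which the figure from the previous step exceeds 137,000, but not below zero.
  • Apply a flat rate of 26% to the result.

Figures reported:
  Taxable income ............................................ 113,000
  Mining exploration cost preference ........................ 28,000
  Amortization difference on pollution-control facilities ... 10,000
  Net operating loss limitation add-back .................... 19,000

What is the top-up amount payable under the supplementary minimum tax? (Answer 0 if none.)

11,935

Supplementary minimum tax:
  Adjusted income: 113,000 + 28,000 + 10,000 + 19,000 = 170,000
  Exemption: 58,000 − 25% × (170,000 − 137,000) = 58,000 − 8,250 = 49,750
  Base: 170,000 − 49,750 = 120,250
  120,250 × 26% = 31,265

Regular income tax:
  88,000 × 16% = 14,080
  25,000 × 21% = 5,250
  → 19,330

Excess of supplementary minimum tax over regular income tax: 31,265 − 19,330 = 11,935.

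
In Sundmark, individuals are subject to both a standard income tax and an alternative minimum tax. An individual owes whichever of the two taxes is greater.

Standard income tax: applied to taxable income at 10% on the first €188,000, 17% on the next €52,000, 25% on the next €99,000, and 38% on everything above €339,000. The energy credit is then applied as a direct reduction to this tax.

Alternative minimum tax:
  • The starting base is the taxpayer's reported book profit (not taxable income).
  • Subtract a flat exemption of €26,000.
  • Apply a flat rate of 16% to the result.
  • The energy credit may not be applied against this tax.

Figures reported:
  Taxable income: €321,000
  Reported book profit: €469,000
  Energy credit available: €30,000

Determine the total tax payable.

Standard income tax:
  €188,000 × 10% = €18,800
  €52,000 × 17% = €8,840
  €81,000 × 25% = €20,250
  → €47,890
  Less energy credit €30,000 → €17,890

Alternative minimum tax:
  Base (reported book profit): €469,000
  Less exemption €26,000 → base €443,000
  €443,000 × 16% = €70,880

€70,880 > €17,890, so the alternative minimum tax is the binding amount.

€70,880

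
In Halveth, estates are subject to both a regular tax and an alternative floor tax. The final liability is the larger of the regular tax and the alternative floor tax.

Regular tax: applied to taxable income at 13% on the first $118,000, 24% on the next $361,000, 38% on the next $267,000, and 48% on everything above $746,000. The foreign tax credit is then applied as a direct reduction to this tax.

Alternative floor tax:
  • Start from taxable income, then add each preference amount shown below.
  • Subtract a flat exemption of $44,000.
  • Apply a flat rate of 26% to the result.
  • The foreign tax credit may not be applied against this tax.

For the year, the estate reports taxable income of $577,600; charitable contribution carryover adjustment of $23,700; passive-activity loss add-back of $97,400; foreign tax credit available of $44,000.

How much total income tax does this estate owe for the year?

$170,222

Regular tax:
  $118,000 × 13% = $15,340
  $361,000 × 24% = $86,640
  $98,600 × 38% = $37,468
  → $139,448
  Less foreign tax credit $44,000 → $95,448

Alternative floor tax:
  Adjusted income: $577,600 + $23,700 + $97,400 = $698,700
  Less exemption $44,000 → base $654,700
  $654,700 × 26% = $170,222

$170,222 > $95,448, so the alternative floor tax is the binding amount.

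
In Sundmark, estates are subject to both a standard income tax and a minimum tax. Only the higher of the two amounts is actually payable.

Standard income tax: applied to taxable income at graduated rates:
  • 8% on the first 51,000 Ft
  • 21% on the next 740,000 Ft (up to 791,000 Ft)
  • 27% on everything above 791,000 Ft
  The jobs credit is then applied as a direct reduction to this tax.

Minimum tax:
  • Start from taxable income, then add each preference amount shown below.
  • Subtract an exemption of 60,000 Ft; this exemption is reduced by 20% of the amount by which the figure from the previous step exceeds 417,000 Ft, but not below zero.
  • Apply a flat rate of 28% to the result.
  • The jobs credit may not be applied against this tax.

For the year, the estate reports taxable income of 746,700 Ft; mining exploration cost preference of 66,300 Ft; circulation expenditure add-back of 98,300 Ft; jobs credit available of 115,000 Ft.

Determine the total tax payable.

Minimum tax:
  Adjusted income: 746,700 Ft + 66,300 Ft + 98,300 Ft = 911,300 Ft
  Exemption: 20% × (911,300 Ft − 417,000 Ft) = 98,860 Ft ≥ 60,000 Ft, so the exemption is fully phased out
  Base: 911,300 Ft − 0 Ft = 911,300 Ft
  911,300 Ft × 28% = 255,164 Ft

Standard income tax:
  51,000 Ft × 8% = 4,080 Ft
  695,700 Ft × 21% = 146,097 Ft
  → 150,177 Ft
  Less jobs credit 115,000 Ft → 35,177 Ft

255,164 Ft > 35,177 Ft, so the minimum tax is the binding amount.

255,164 Ft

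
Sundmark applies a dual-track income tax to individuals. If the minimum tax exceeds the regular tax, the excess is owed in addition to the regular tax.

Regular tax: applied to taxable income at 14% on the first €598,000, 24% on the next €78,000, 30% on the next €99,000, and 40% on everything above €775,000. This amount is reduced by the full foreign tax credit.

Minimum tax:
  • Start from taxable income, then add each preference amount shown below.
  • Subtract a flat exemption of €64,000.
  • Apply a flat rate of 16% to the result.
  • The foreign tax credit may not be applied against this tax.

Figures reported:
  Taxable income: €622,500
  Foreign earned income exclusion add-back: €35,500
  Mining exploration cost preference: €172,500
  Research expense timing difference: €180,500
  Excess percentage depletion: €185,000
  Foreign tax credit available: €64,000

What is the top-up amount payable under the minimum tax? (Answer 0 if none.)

€155,520

Regular tax:
  €598,000 × 14% = €83,720
  €24,500 × 24% = €5,880
  → €89,600
  Less foreign tax credit €64,000 → €25,600

Minimum tax:
  Adjusted income: €622,500 + €35,500 + €172,500 + €180,500 + €185,000 = €1,196,000
  Less exemption €64,000 → base €1,132,000
  €1,132,000 × 16% = €181,120

Excess of minimum tax over regular tax: €181,120 − €25,600 = €155,520.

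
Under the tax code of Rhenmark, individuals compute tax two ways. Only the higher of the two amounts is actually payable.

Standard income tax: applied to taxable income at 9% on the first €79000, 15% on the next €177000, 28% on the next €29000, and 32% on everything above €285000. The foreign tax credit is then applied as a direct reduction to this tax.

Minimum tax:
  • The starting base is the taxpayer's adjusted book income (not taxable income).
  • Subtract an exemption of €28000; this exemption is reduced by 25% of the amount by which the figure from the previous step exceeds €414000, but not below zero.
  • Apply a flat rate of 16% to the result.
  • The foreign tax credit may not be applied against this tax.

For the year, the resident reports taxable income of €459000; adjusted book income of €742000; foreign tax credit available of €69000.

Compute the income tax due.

€118720

Standard income tax:
  €79000 × 9% = €7110
  €177000 × 15% = €26550
  €29000 × 28% = €8120
  €174000 × 32% = €55680
  → €97460
  Less foreign tax credit €69000 → €28460

Minimum tax:
  Base (adjusted book income): €742000
  Exemption: 25% × (€742000 − €414000) = €82000 ≥ €28000, so the exemption is fully phased out
  Base: €742000 − €0 = €742000
  €742000 × 16% = €118720

€118720 > €28460, so the minimum tax is the binding amount.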